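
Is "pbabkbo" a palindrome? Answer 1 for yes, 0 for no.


Input: pbabkbo
Reversed: obkbabp
  Compare pos 0 ('p') with pos 6 ('o'): MISMATCH
  Compare pos 1 ('b') with pos 5 ('b'): match
  Compare pos 2 ('a') with pos 4 ('k'): MISMATCH
Result: not a palindrome

0


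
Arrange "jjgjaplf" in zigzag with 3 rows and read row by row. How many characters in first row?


Zigzag "jjgjaplf" into 3 rows:
Placing characters:
  'j' => row 0
  'j' => row 1
  'g' => row 2
  'j' => row 1
  'a' => row 0
  'p' => row 1
  'l' => row 2
  'f' => row 1
Rows:
  Row 0: "ja"
  Row 1: "jjpf"
  Row 2: "gl"
First row length: 2

2


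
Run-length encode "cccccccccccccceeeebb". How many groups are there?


Input: cccccccccccccceeeebb
Scanning for consecutive runs:
  Group 1: 'c' x 14 (positions 0-13)
  Group 2: 'e' x 4 (positions 14-17)
  Group 3: 'b' x 2 (positions 18-19)
Total groups: 3

3


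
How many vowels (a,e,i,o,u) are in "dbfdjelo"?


Input: dbfdjelo
Checking each character:
  'd' at position 0: consonant
  'b' at position 1: consonant
  'f' at position 2: consonant
  'd' at position 3: consonant
  'j' at position 4: consonant
  'e' at position 5: vowel (running total: 1)
  'l' at position 6: consonant
  'o' at position 7: vowel (running total: 2)
Total vowels: 2

2


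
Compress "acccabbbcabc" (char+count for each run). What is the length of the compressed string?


Input: acccabbbcabc
Runs:
  'a' x 1 => "a1"
  'c' x 3 => "c3"
  'a' x 1 => "a1"
  'b' x 3 => "b3"
  'c' x 1 => "c1"
  'a' x 1 => "a1"
  'b' x 1 => "b1"
  'c' x 1 => "c1"
Compressed: "a1c3a1b3c1a1b1c1"
Compressed length: 16

16


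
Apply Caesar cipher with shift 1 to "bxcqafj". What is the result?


Caesar cipher: shift "bxcqafj" by 1
  'b' (pos 1) + 1 = pos 2 = 'c'
  'x' (pos 23) + 1 = pos 24 = 'y'
  'c' (pos 2) + 1 = pos 3 = 'd'
  'q' (pos 16) + 1 = pos 17 = 'r'
  'a' (pos 0) + 1 = pos 1 = 'b'
  'f' (pos 5) + 1 = pos 6 = 'g'
  'j' (pos 9) + 1 = pos 10 = 'k'
Result: cydrbgk

cydrbgk


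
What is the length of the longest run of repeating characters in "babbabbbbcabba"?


Input: "babbabbbbcabba"
Scanning for longest run:
  Position 1 ('a'): new char, reset run to 1
  Position 2 ('b'): new char, reset run to 1
  Position 3 ('b'): continues run of 'b', length=2
  Position 4 ('a'): new char, reset run to 1
  Position 5 ('b'): new char, reset run to 1
  Position 6 ('b'): continues run of 'b', length=2
  Position 7 ('b'): continues run of 'b', length=3
  Position 8 ('b'): continues run of 'b', length=4
  Position 9 ('c'): new char, reset run to 1
  Position 10 ('a'): new char, reset run to 1
  Position 11 ('b'): new char, reset run to 1
  Position 12 ('b'): continues run of 'b', length=2
  Position 13 ('a'): new char, reset run to 1
Longest run: 'b' with length 4

4


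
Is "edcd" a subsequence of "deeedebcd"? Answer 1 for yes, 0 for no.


Check if "edcd" is a subsequence of "deeedebcd"
Greedy scan:
  Position 0 ('d'): no match needed
  Position 1 ('e'): matches sub[0] = 'e'
  Position 2 ('e'): no match needed
  Position 3 ('e'): no match needed
  Position 4 ('d'): matches sub[1] = 'd'
  Position 5 ('e'): no match needed
  Position 6 ('b'): no match needed
  Position 7 ('c'): matches sub[2] = 'c'
  Position 8 ('d'): matches sub[3] = 'd'
All 4 characters matched => is a subsequence

1


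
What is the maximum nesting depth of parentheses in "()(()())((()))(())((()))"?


Input: "()(()())((()))(())((()))"
Tracking depth:
  Position 0 '(': depth becomes 1
  Position 1 ')': depth becomes 0
  Position 2 '(': depth becomes 1
  Position 3 '(': depth becomes 2
  Position 4 ')': depth becomes 1
  Position 5 '(': depth becomes 2
  Position 6 ')': depth becomes 1
  Position 7 ')': depth becomes 0
  Position 8 '(': depth becomes 1
  Position 9 '(': depth becomes 2
  Position 10 '(': depth becomes 3
  Position 11 ')': depth becomes 2
  Position 12 ')': depth becomes 1
  Position 13 ')': depth becomes 0
  Position 14 '(': depth becomes 1
  Position 15 '(': depth becomes 2
  Position 16 ')': depth becomes 1
  Position 17 ')': depth becomes 0
  Position 18 '(': depth becomes 1
  Position 19 '(': depth becomes 2
  Position 20 '(': depth becomes 3
  Position 21 ')': depth becomes 2
  Position 22 ')': depth becomes 1
  Position 23 ')': depth becomes 0
Maximum depth reached: 3

3


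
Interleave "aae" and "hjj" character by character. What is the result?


Interleaving "aae" and "hjj":
  Position 0: 'a' from first, 'h' from second => "ah"
  Position 1: 'a' from first, 'j' from second => "aj"
  Position 2: 'e' from first, 'j' from second => "ej"
Result: ahajej

ahajej


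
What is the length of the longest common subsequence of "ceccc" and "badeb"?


LCS of "ceccc" and "badeb"
DP table:
           b    a    d    e    b
      0    0    0    0    0    0
  c   0    0    0    0    0    0
  e   0    0    0    0    1    1
  c   0    0    0    0    1    1
  c   0    0    0    0    1    1
  c   0    0    0    0    1    1
LCS length = dp[5][5] = 1

1


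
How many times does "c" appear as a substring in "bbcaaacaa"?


Searching for "c" in "bbcaaacaa"
Scanning each position:
  Position 0: "b" => no
  Position 1: "b" => no
  Position 2: "c" => MATCH
  Position 3: "a" => no
  Position 4: "a" => no
  Position 5: "a" => no
  Position 6: "c" => MATCH
  Position 7: "a" => no
  Position 8: "a" => no
Total occurrences: 2

2


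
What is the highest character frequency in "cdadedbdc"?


Input: cdadedbdc
Character counts:
  'a': 1
  'b': 1
  'c': 2
  'd': 4
  'e': 1
Maximum frequency: 4

4


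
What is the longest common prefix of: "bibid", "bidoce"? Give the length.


Words: bibid, bidoce
  Position 0: all 'b' => match
  Position 1: all 'i' => match
  Position 2: ('b', 'd') => mismatch, stop
LCP = "bi" (length 2)

2


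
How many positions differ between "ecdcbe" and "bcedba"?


Comparing "ecdcbe" and "bcedba" position by position:
  Position 0: 'e' vs 'b' => DIFFER
  Position 1: 'c' vs 'c' => same
  Position 2: 'd' vs 'e' => DIFFER
  Position 3: 'c' vs 'd' => DIFFER
  Position 4: 'b' vs 'b' => same
  Position 5: 'e' vs 'a' => DIFFER
Positions that differ: 4

4


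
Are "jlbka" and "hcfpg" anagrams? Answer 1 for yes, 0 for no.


Strings: "jlbka", "hcfpg"
Sorted first:  abjkl
Sorted second: cfghp
Differ at position 0: 'a' vs 'c' => not anagrams

0


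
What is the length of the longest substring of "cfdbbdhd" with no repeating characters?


Input: "cfdbbdhd"
Sliding window (track last position of each char):
  Position 0 ('c'): window [0,0] length 1 -- new best
  Position 1 ('f'): window [0,1] length 2 -- new best
  Position 2 ('d'): window [0,2] length 3 -- new best
  Position 3 ('b'): window [0,3] length 4 -- new best
  Position 4 ('b'): repeat (last at 3), move window start to 4
  Position 4 ('b'): window [4,4] length 1
  Position 5 ('d'): window [4,5] length 2
  Position 6 ('h'): window [4,6] length 3
  Position 7 ('d'): repeat (last at 5), move window start to 6
  Position 7 ('d'): window [6,7] length 2
Longest substring with no repeats: "cfdb" with length 4

4


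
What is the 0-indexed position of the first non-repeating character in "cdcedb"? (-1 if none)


Input: cdcedb
Character frequencies:
  'b': 1
  'c': 2
  'd': 2
  'e': 1
Scanning left to right for freq == 1:
  Position 0 ('c'): freq=2, skip
  Position 1 ('d'): freq=2, skip
  Position 2 ('c'): freq=2, skip
  Position 3 ('e'): unique! => answer = 3

3


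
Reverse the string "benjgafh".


Input: benjgafh
Reading characters right to left:
  Position 7: 'h'
  Position 6: 'f'
  Position 5: 'a'
  Position 4: 'g'
  Position 3: 'j'
  Position 2: 'n'
  Position 1: 'e'
  Position 0: 'b'
Reversed: hfagjneb

hfagjneb


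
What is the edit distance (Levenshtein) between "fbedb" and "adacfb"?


Computing edit distance: "fbedb" -> "adacfb"
DP table:
           a    d    a    c    f    b
      0    1    2    3    4    5    6
  f   1    1    2    3    4    4    5
  b   2    2    2    3    4    5    4
  e   3    3    3    3    4    5    5
  d   4    4    3    4    4    5    6
  b   5    5    4    4    5    5    5
Edit distance = dp[5][6] = 5

5


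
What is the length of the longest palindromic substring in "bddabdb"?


Input: "bddabdb"
Checking substrings for palindromes:
  [4:7] "bdb" (len 3) => palindrome
  [1:3] "dd" (len 2) => palindrome
Longest palindromic substring: "bdb" with length 3

3


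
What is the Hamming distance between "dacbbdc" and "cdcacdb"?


Comparing "dacbbdc" and "cdcacdb" position by position:
  Position 0: 'd' vs 'c' => differ
  Position 1: 'a' vs 'd' => differ
  Position 2: 'c' vs 'c' => same
  Position 3: 'b' vs 'a' => differ
  Position 4: 'b' vs 'c' => differ
  Position 5: 'd' vs 'd' => same
  Position 6: 'c' vs 'b' => differ
Total differences (Hamming distance): 5

5


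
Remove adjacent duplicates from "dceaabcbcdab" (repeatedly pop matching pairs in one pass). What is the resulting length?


Input: dceaabcbcdab
Stack-based adjacent duplicate removal:
  Read 'd': push. Stack: d
  Read 'c': push. Stack: dc
  Read 'e': push. Stack: dce
  Read 'a': push. Stack: dcea
  Read 'a': matches stack top 'a' => pop. Stack: dce
  Read 'b': push. Stack: dceb
  Read 'c': push. Stack: dcebc
  Read 'b': push. Stack: dcebcb
  Read 'c': push. Stack: dcebcbc
  Read 'd': push. Stack: dcebcbcd
  Read 'a': push. Stack: dcebcbcda
  Read 'b': push. Stack: dcebcbcdab
Final stack: "dcebcbcdab" (length 10)

10


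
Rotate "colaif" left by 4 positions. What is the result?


Input: "colaif", rotate left by 4
First 4 characters: "cola"
Remaining characters: "if"
Concatenate remaining + first: "if" + "cola" = "ifcola"

ifcola


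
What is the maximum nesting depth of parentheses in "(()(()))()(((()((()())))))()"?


Input: "(()(()))()(((()((()())))))()"
Tracking depth:
  Position 0 '(': depth becomes 1
  Position 1 '(': depth becomes 2
  Position 2 ')': depth becomes 1
  Position 3 '(': depth becomes 2
  Position 4 '(': depth becomes 3
  Position 5 ')': depth becomes 2
  Position 6 ')': depth becomes 1
  Position 7 ')': depth becomes 0
  Position 8 '(': depth becomes 1
  Position 9 ')': depth becomes 0
  Position 10 '(': depth becomes 1
  Position 11 '(': depth becomes 2
  Position 12 '(': depth becomes 3
  Position 13 '(': depth becomes 4
  Position 14 ')': depth becomes 3
  Position 15 '(': depth becomes 4
  Position 16 '(': depth becomes 5
  Position 17 '(': depth becomes 6
  Position 18 ')': depth becomes 5
  Position 19 '(': depth becomes 6
  Position 20 ')': depth becomes 5
  Position 21 ')': depth becomes 4
  Position 22 ')': depth becomes 3
  Position 23 ')': depth becomes 2
  Position 24 ')': depth becomes 1
  Position 25 ')': depth becomes 0
  Position 26 '(': depth becomes 1
  Position 27 ')': depth becomes 0
Maximum depth reached: 6

6


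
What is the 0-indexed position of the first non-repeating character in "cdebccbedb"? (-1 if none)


Input: cdebccbedb
Character frequencies:
  'b': 3
  'c': 3
  'd': 2
  'e': 2
Scanning left to right for freq == 1:
  Position 0 ('c'): freq=3, skip
  Position 1 ('d'): freq=2, skip
  Position 2 ('e'): freq=2, skip
  Position 3 ('b'): freq=3, skip
  Position 4 ('c'): freq=3, skip
  Position 5 ('c'): freq=3, skip
  Position 6 ('b'): freq=3, skip
  Position 7 ('e'): freq=2, skip
  Position 8 ('d'): freq=2, skip
  Position 9 ('b'): freq=3, skip
  No unique character found => answer = -1

-1


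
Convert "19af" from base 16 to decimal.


Input: "19af" in base 16
Positional expansion:
  Digit '1' (value 1) x 16^3 = 4096
  Digit '9' (value 9) x 16^2 = 2304
  Digit 'a' (value 10) x 16^1 = 160
  Digit 'f' (value 15) x 16^0 = 15
Sum = 6575

6575


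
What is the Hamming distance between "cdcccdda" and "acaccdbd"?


Comparing "cdcccdda" and "acaccdbd" position by position:
  Position 0: 'c' vs 'a' => differ
  Position 1: 'd' vs 'c' => differ
  Position 2: 'c' vs 'a' => differ
  Position 3: 'c' vs 'c' => same
  Position 4: 'c' vs 'c' => same
  Position 5: 'd' vs 'd' => same
  Position 6: 'd' vs 'b' => differ
  Position 7: 'a' vs 'd' => differ
Total differences (Hamming distance): 5

5


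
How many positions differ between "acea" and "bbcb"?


Comparing "acea" and "bbcb" position by position:
  Position 0: 'a' vs 'b' => DIFFER
  Position 1: 'c' vs 'b' => DIFFER
  Position 2: 'e' vs 'c' => DIFFER
  Position 3: 'a' vs 'b' => DIFFER
Positions that differ: 4

4


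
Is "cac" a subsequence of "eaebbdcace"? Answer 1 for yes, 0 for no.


Check if "cac" is a subsequence of "eaebbdcace"
Greedy scan:
  Position 0 ('e'): no match needed
  Position 1 ('a'): no match needed
  Position 2 ('e'): no match needed
  Position 3 ('b'): no match needed
  Position 4 ('b'): no match needed
  Position 5 ('d'): no match needed
  Position 6 ('c'): matches sub[0] = 'c'
  Position 7 ('a'): matches sub[1] = 'a'
  Position 8 ('c'): matches sub[2] = 'c'
  Position 9 ('e'): no match needed
All 3 characters matched => is a subsequence

1


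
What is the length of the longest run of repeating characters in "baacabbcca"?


Input: "baacabbcca"
Scanning for longest run:
  Position 1 ('a'): new char, reset run to 1
  Position 2 ('a'): continues run of 'a', length=2
  Position 3 ('c'): new char, reset run to 1
  Position 4 ('a'): new char, reset run to 1
  Position 5 ('b'): new char, reset run to 1
  Position 6 ('b'): continues run of 'b', length=2
  Position 7 ('c'): new char, reset run to 1
  Position 8 ('c'): continues run of 'c', length=2
  Position 9 ('a'): new char, reset run to 1
Longest run: 'a' with length 2

2


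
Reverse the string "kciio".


Input: kciio
Reading characters right to left:
  Position 4: 'o'
  Position 3: 'i'
  Position 2: 'i'
  Position 1: 'c'
  Position 0: 'k'
Reversed: oiick

oiick


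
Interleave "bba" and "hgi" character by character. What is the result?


Interleaving "bba" and "hgi":
  Position 0: 'b' from first, 'h' from second => "bh"
  Position 1: 'b' from first, 'g' from second => "bg"
  Position 2: 'a' from first, 'i' from second => "ai"
Result: bhbgai

bhbgai


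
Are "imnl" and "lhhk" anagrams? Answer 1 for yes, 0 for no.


Strings: "imnl", "lhhk"
Sorted first:  ilmn
Sorted second: hhkl
Differ at position 0: 'i' vs 'h' => not anagrams

0


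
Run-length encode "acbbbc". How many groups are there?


Input: acbbbc
Scanning for consecutive runs:
  Group 1: 'a' x 1 (positions 0-0)
  Group 2: 'c' x 1 (positions 1-1)
  Group 3: 'b' x 3 (positions 2-4)
  Group 4: 'c' x 1 (positions 5-5)
Total groups: 4

4


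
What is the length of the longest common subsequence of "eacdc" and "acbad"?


LCS of "eacdc" and "acbad"
DP table:
           a    c    b    a    d
      0    0    0    0    0    0
  e   0    0    0    0    0    0
  a   0    1    1    1    1    1
  c   0    1    2    2    2    2
  d   0    1    2    2    2    3
  c   0    1    2    2    2    3
LCS length = dp[5][5] = 3

3


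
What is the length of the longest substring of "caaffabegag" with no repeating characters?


Input: "caaffabegag"
Sliding window (track last position of each char):
  Position 0 ('c'): window [0,0] length 1 -- new best
  Position 1 ('a'): window [0,1] length 2 -- new best
  Position 2 ('a'): repeat (last at 1), move window start to 2
  Position 2 ('a'): window [2,2] length 1
  Position 3 ('f'): window [2,3] length 2
  Position 4 ('f'): repeat (last at 3), move window start to 4
  Position 4 ('f'): window [4,4] length 1
  Position 5 ('a'): window [4,5] length 2
  Position 6 ('b'): window [4,6] length 3 -- new best
  Position 7 ('e'): window [4,7] length 4 -- new best
  Position 8 ('g'): window [4,8] length 5 -- new best
  Position 9 ('a'): repeat (last at 5), move window start to 6
  Position 9 ('a'): window [6,9] length 4
  Position 10 ('g'): repeat (last at 8), move window start to 9
  Position 10 ('g'): window [9,10] length 2
Longest substring with no repeats: "fabeg" with length 5

5


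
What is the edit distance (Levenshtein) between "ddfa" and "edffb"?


Computing edit distance: "ddfa" -> "edffb"
DP table:
           e    d    f    f    b
      0    1    2    3    4    5
  d   1    1    1    2    3    4
  d   2    2    1    2    3    4
  f   3    3    2    1    2    3
  a   4    4    3    2    2    3
Edit distance = dp[4][5] = 3

3


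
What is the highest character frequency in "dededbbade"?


Input: dededbbade
Character counts:
  'a': 1
  'b': 2
  'd': 4
  'e': 3
Maximum frequency: 4

4


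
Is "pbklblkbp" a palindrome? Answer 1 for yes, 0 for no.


Input: pbklblkbp
Reversed: pbklblkbp
  Compare pos 0 ('p') with pos 8 ('p'): match
  Compare pos 1 ('b') with pos 7 ('b'): match
  Compare pos 2 ('k') with pos 6 ('k'): match
  Compare pos 3 ('l') with pos 5 ('l'): match
Result: palindrome

1


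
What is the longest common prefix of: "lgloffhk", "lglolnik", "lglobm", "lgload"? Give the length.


Words: lgloffhk, lglolnik, lglobm, lgload
  Position 0: all 'l' => match
  Position 1: all 'g' => match
  Position 2: all 'l' => match
  Position 3: all 'o' => match
  Position 4: ('f', 'l', 'b', 'a') => mismatch, stop
LCP = "lglo" (length 4)

4


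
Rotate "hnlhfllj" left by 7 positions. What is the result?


Input: "hnlhfllj", rotate left by 7
First 7 characters: "hnlhfll"
Remaining characters: "j"
Concatenate remaining + first: "j" + "hnlhfll" = "jhnlhfll"

jhnlhfll


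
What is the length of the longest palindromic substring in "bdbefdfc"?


Input: "bdbefdfc"
Checking substrings for palindromes:
  [0:3] "bdb" (len 3) => palindrome
  [4:7] "fdf" (len 3) => palindrome
Longest palindromic substring: "bdb" with length 3

3


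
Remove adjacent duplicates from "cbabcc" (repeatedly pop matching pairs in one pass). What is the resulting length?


Input: cbabcc
Stack-based adjacent duplicate removal:
  Read 'c': push. Stack: c
  Read 'b': push. Stack: cb
  Read 'a': push. Stack: cba
  Read 'b': push. Stack: cbab
  Read 'c': push. Stack: cbabc
  Read 'c': matches stack top 'c' => pop. Stack: cbab
Final stack: "cbab" (length 4)

4


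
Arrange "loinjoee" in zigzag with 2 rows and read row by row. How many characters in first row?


Zigzag "loinjoee" into 2 rows:
Placing characters:
  'l' => row 0
  'o' => row 1
  'i' => row 0
  'n' => row 1
  'j' => row 0
  'o' => row 1
  'e' => row 0
  'e' => row 1
Rows:
  Row 0: "lije"
  Row 1: "onoe"
First row length: 4

4


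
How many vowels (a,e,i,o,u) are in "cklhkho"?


Input: cklhkho
Checking each character:
  'c' at position 0: consonant
  'k' at position 1: consonant
  'l' at position 2: consonant
  'h' at position 3: consonant
  'k' at position 4: consonant
  'h' at position 5: consonant
  'o' at position 6: vowel (running total: 1)
Total vowels: 1

1


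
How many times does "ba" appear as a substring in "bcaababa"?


Searching for "ba" in "bcaababa"
Scanning each position:
  Position 0: "bc" => no
  Position 1: "ca" => no
  Position 2: "aa" => no
  Position 3: "ab" => no
  Position 4: "ba" => MATCH
  Position 5: "ab" => no
  Position 6: "ba" => MATCH
Total occurrences: 2

2


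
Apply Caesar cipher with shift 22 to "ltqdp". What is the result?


Caesar cipher: shift "ltqdp" by 22
  'l' (pos 11) + 22 = pos 7 = 'h'
  't' (pos 19) + 22 = pos 15 = 'p'
  'q' (pos 16) + 22 = pos 12 = 'm'
  'd' (pos 3) + 22 = pos 25 = 'z'
  'p' (pos 15) + 22 = pos 11 = 'l'
Result: hpmzl

hpmzl


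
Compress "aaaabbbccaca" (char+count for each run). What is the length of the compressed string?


Input: aaaabbbccaca
Runs:
  'a' x 4 => "a4"
  'b' x 3 => "b3"
  'c' x 2 => "c2"
  'a' x 1 => "a1"
  'c' x 1 => "c1"
  'a' x 1 => "a1"
Compressed: "a4b3c2a1c1a1"
Compressed length: 12

12


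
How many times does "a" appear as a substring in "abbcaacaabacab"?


Searching for "a" in "abbcaacaabacab"
Scanning each position:
  Position 0: "a" => MATCH
  Position 1: "b" => no
  Position 2: "b" => no
  Position 3: "c" => no
  Position 4: "a" => MATCH
  Position 5: "a" => MATCH
  Position 6: "c" => no
  Position 7: "a" => MATCH
  Position 8: "a" => MATCH
  Position 9: "b" => no
  Position 10: "a" => MATCH
  Position 11: "c" => no
  Position 12: "a" => MATCH
  Position 13: "b" => no
Total occurrences: 7

7


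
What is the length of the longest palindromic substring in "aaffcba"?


Input: "aaffcba"
Checking substrings for palindromes:
  [0:2] "aa" (len 2) => palindrome
  [2:4] "ff" (len 2) => palindrome
Longest palindromic substring: "aa" with length 2

2


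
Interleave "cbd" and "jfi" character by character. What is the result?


Interleaving "cbd" and "jfi":
  Position 0: 'c' from first, 'j' from second => "cj"
  Position 1: 'b' from first, 'f' from second => "bf"
  Position 2: 'd' from first, 'i' from second => "di"
Result: cjbfdi

cjbfdi


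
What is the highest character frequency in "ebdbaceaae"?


Input: ebdbaceaae
Character counts:
  'a': 3
  'b': 2
  'c': 1
  'd': 1
  'e': 3
Maximum frequency: 3

3


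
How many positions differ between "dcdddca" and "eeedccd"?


Comparing "dcdddca" and "eeedccd" position by position:
  Position 0: 'd' vs 'e' => DIFFER
  Position 1: 'c' vs 'e' => DIFFER
  Position 2: 'd' vs 'e' => DIFFER
  Position 3: 'd' vs 'd' => same
  Position 4: 'd' vs 'c' => DIFFER
  Position 5: 'c' vs 'c' => same
  Position 6: 'a' vs 'd' => DIFFER
Positions that differ: 5

5


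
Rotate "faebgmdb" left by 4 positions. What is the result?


Input: "faebgmdb", rotate left by 4
First 4 characters: "faeb"
Remaining characters: "gmdb"
Concatenate remaining + first: "gmdb" + "faeb" = "gmdbfaeb"

gmdbfaeb


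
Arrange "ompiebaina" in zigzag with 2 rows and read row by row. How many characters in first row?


Zigzag "ompiebaina" into 2 rows:
Placing characters:
  'o' => row 0
  'm' => row 1
  'p' => row 0
  'i' => row 1
  'e' => row 0
  'b' => row 1
  'a' => row 0
  'i' => row 1
  'n' => row 0
  'a' => row 1
Rows:
  Row 0: "opean"
  Row 1: "mibia"
First row length: 5

5


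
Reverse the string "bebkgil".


Input: bebkgil
Reading characters right to left:
  Position 6: 'l'
  Position 5: 'i'
  Position 4: 'g'
  Position 3: 'k'
  Position 2: 'b'
  Position 1: 'e'
  Position 0: 'b'
Reversed: ligkbeb

ligkbeb


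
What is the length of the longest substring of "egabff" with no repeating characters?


Input: "egabff"
Sliding window (track last position of each char):
  Position 0 ('e'): window [0,0] length 1 -- new best
  Position 1 ('g'): window [0,1] length 2 -- new best
  Position 2 ('a'): window [0,2] length 3 -- new best
  Position 3 ('b'): window [0,3] length 4 -- new best
  Position 4 ('f'): window [0,4] length 5 -- new best
  Position 5 ('f'): repeat (last at 4), move window start to 5
  Position 5 ('f'): window [5,5] length 1
Longest substring with no repeats: "egabf" with length 5

5


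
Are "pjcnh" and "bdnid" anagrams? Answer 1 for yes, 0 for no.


Strings: "pjcnh", "bdnid"
Sorted first:  chjnp
Sorted second: bddin
Differ at position 0: 'c' vs 'b' => not anagrams

0


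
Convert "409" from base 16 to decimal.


Input: "409" in base 16
Positional expansion:
  Digit '4' (value 4) x 16^2 = 1024
  Digit '0' (value 0) x 16^1 = 0
  Digit '9' (value 9) x 16^0 = 9
Sum = 1033

1033


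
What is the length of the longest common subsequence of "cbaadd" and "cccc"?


LCS of "cbaadd" and "cccc"
DP table:
           c    c    c    c
      0    0    0    0    0
  c   0    1    1    1    1
  b   0    1    1    1    1
  a   0    1    1    1    1
  a   0    1    1    1    1
  d   0    1    1    1    1
  d   0    1    1    1    1
LCS length = dp[6][4] = 1

1


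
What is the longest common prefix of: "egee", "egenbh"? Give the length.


Words: egee, egenbh
  Position 0: all 'e' => match
  Position 1: all 'g' => match
  Position 2: all 'e' => match
  Position 3: ('e', 'n') => mismatch, stop
LCP = "ege" (length 3)

3


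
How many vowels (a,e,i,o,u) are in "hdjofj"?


Input: hdjofj
Checking each character:
  'h' at position 0: consonant
  'd' at position 1: consonant
  'j' at position 2: consonant
  'o' at position 3: vowel (running total: 1)
  'f' at position 4: consonant
  'j' at position 5: consonant
Total vowels: 1

1


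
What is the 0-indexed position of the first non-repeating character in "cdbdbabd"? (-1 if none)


Input: cdbdbabd
Character frequencies:
  'a': 1
  'b': 3
  'c': 1
  'd': 3
Scanning left to right for freq == 1:
  Position 0 ('c'): unique! => answer = 0

0


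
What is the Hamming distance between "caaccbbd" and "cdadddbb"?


Comparing "caaccbbd" and "cdadddbb" position by position:
  Position 0: 'c' vs 'c' => same
  Position 1: 'a' vs 'd' => differ
  Position 2: 'a' vs 'a' => same
  Position 3: 'c' vs 'd' => differ
  Position 4: 'c' vs 'd' => differ
  Position 5: 'b' vs 'd' => differ
  Position 6: 'b' vs 'b' => same
  Position 7: 'd' vs 'b' => differ
Total differences (Hamming distance): 5

5


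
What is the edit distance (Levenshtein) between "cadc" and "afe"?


Computing edit distance: "cadc" -> "afe"
DP table:
           a    f    e
      0    1    2    3
  c   1    1    2    3
  a   2    1    2    3
  d   3    2    2    3
  c   4    3    3    3
Edit distance = dp[4][3] = 3

3


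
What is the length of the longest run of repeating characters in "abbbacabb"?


Input: "abbbacabb"
Scanning for longest run:
  Position 1 ('b'): new char, reset run to 1
  Position 2 ('b'): continues run of 'b', length=2
  Position 3 ('b'): continues run of 'b', length=3
  Position 4 ('a'): new char, reset run to 1
  Position 5 ('c'): new char, reset run to 1
  Position 6 ('a'): new char, reset run to 1
  Position 7 ('b'): new char, reset run to 1
  Position 8 ('b'): continues run of 'b', length=2
Longest run: 'b' with length 3

3


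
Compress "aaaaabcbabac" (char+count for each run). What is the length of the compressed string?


Input: aaaaabcbabac
Runs:
  'a' x 5 => "a5"
  'b' x 1 => "b1"
  'c' x 1 => "c1"
  'b' x 1 => "b1"
  'a' x 1 => "a1"
  'b' x 1 => "b1"
  'a' x 1 => "a1"
  'c' x 1 => "c1"
Compressed: "a5b1c1b1a1b1a1c1"
Compressed length: 16

16


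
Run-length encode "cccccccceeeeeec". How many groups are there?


Input: cccccccceeeeeec
Scanning for consecutive runs:
  Group 1: 'c' x 8 (positions 0-7)
  Group 2: 'e' x 6 (positions 8-13)
  Group 3: 'c' x 1 (positions 14-14)
Total groups: 3

3


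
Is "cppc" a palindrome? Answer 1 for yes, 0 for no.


Input: cppc
Reversed: cppc
  Compare pos 0 ('c') with pos 3 ('c'): match
  Compare pos 1 ('p') with pos 2 ('p'): match
Result: palindrome

1


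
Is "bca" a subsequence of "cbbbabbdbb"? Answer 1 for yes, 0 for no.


Check if "bca" is a subsequence of "cbbbabbdbb"
Greedy scan:
  Position 0 ('c'): no match needed
  Position 1 ('b'): matches sub[0] = 'b'
  Position 2 ('b'): no match needed
  Position 3 ('b'): no match needed
  Position 4 ('a'): no match needed
  Position 5 ('b'): no match needed
  Position 6 ('b'): no match needed
  Position 7 ('d'): no match needed
  Position 8 ('b'): no match needed
  Position 9 ('b'): no match needed
Only matched 1/3 characters => not a subsequence

0


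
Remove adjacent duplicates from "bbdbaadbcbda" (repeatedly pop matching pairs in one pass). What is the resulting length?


Input: bbdbaadbcbda
Stack-based adjacent duplicate removal:
  Read 'b': push. Stack: b
  Read 'b': matches stack top 'b' => pop. Stack: (empty)
  Read 'd': push. Stack: d
  Read 'b': push. Stack: db
  Read 'a': push. Stack: dba
  Read 'a': matches stack top 'a' => pop. Stack: db
  Read 'd': push. Stack: dbd
  Read 'b': push. Stack: dbdb
  Read 'c': push. Stack: dbdbc
  Read 'b': push. Stack: dbdbcb
  Read 'd': push. Stack: dbdbcbd
  Read 'a': push. Stack: dbdbcbda
Final stack: "dbdbcbda" (length 8)

8


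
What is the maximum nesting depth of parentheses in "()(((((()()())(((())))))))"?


Input: "()(((((()()())(((())))))))"
Tracking depth:
  Position 0 '(': depth becomes 1
  Position 1 ')': depth becomes 0
  Position 2 '(': depth becomes 1
  Position 3 '(': depth becomes 2
  Position 4 '(': depth becomes 3
  Position 5 '(': depth becomes 4
  Position 6 '(': depth becomes 5
  Position 7 '(': depth becomes 6
  Position 8 ')': depth becomes 5
  Position 9 '(': depth becomes 6
  Position 10 ')': depth becomes 5
  Position 11 '(': depth becomes 6
  Position 12 ')': depth becomes 5
  Position 13 ')': depth becomes 4
  Position 14 '(': depth becomes 5
  Position 15 '(': depth becomes 6
  Position 16 '(': depth becomes 7
  Position 17 '(': depth becomes 8
  Position 18 ')': depth becomes 7
  Position 19 ')': depth becomes 6
  Position 20 ')': depth becomes 5
  Position 21 ')': depth becomes 4
  Position 22 ')': depth becomes 3
  Position 23 ')': depth becomes 2
  Position 24 ')': depth becomes 1
  Position 25 ')': depth becomes 0
Maximum depth reached: 8

8


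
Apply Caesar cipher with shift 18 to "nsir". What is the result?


Caesar cipher: shift "nsir" by 18
  'n' (pos 13) + 18 = pos 5 = 'f'
  's' (pos 18) + 18 = pos 10 = 'k'
  'i' (pos 8) + 18 = pos 0 = 'a'
  'r' (pos 17) + 18 = pos 9 = 'j'
Result: fkaj

fkaj


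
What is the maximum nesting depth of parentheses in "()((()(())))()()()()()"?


Input: "()((()(())))()()()()()"
Tracking depth:
  Position 0 '(': depth becomes 1
  Position 1 ')': depth becomes 0
  Position 2 '(': depth becomes 1
  Position 3 '(': depth becomes 2
  Position 4 '(': depth becomes 3
  Position 5 ')': depth becomes 2
  Position 6 '(': depth becomes 3
  Position 7 '(': depth becomes 4
  Position 8 ')': depth becomes 3
  Position 9 ')': depth becomes 2
  Position 10 ')': depth becomes 1
  Position 11 ')': depth becomes 0
  Position 12 '(': depth becomes 1
  Position 13 ')': depth becomes 0
  Position 14 '(': depth becomes 1
  Position 15 ')': depth becomes 0
  Position 16 '(': depth becomes 1
  Position 17 ')': depth becomes 0
  Position 18 '(': depth becomes 1
  Position 19 ')': depth becomes 0
  Position 20 '(': depth becomes 1
  Position 21 ')': depth becomes 0
Maximum depth reached: 4

4


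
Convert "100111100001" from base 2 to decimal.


Input: "100111100001" in base 2
Positional expansion:
  Digit '1' (value 1) x 2^11 = 2048
  Digit '0' (value 0) x 2^10 = 0
  Digit '0' (value 0) x 2^9 = 0
  Digit '1' (value 1) x 2^8 = 256
  Digit '1' (value 1) x 2^7 = 128
  Digit '1' (value 1) x 2^6 = 64
  Digit '1' (value 1) x 2^5 = 32
  Digit '0' (value 0) x 2^4 = 0
  Digit '0' (value 0) x 2^3 = 0
  Digit '0' (value 0) x 2^2 = 0
  Digit '0' (value 0) x 2^1 = 0
  Digit '1' (value 1) x 2^0 = 1
Sum = 2529

2529


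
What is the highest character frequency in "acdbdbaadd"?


Input: acdbdbaadd
Character counts:
  'a': 3
  'b': 2
  'c': 1
  'd': 4
Maximum frequency: 4

4


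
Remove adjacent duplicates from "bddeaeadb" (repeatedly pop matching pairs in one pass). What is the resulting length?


Input: bddeaeadb
Stack-based adjacent duplicate removal:
  Read 'b': push. Stack: b
  Read 'd': push. Stack: bd
  Read 'd': matches stack top 'd' => pop. Stack: b
  Read 'e': push. Stack: be
  Read 'a': push. Stack: bea
  Read 'e': push. Stack: beae
  Read 'a': push. Stack: beaea
  Read 'd': push. Stack: beaead
  Read 'b': push. Stack: beaeadb
Final stack: "beaeadb" (length 7)

7


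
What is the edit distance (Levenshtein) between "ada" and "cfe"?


Computing edit distance: "ada" -> "cfe"
DP table:
           c    f    e
      0    1    2    3
  a   1    1    2    3
  d   2    2    2    3
  a   3    3    3    3
Edit distance = dp[3][3] = 3

3


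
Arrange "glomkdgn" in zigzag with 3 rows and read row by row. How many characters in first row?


Zigzag "glomkdgn" into 3 rows:
Placing characters:
  'g' => row 0
  'l' => row 1
  'o' => row 2
  'm' => row 1
  'k' => row 0
  'd' => row 1
  'g' => row 2
  'n' => row 1
Rows:
  Row 0: "gk"
  Row 1: "lmdn"
  Row 2: "og"
First row length: 2

2


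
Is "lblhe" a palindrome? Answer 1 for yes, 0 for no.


Input: lblhe
Reversed: ehlbl
  Compare pos 0 ('l') with pos 4 ('e'): MISMATCH
  Compare pos 1 ('b') with pos 3 ('h'): MISMATCH
Result: not a palindrome

0


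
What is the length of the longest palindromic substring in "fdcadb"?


Input: "fdcadb"
Checking substrings for palindromes:
  No multi-char palindromic substrings found
Longest palindromic substring: "f" with length 1

1


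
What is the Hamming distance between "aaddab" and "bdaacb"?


Comparing "aaddab" and "bdaacb" position by position:
  Position 0: 'a' vs 'b' => differ
  Position 1: 'a' vs 'd' => differ
  Position 2: 'd' vs 'a' => differ
  Position 3: 'd' vs 'a' => differ
  Position 4: 'a' vs 'c' => differ
  Position 5: 'b' vs 'b' => same
Total differences (Hamming distance): 5

5


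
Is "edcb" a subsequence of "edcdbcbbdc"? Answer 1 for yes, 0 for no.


Check if "edcb" is a subsequence of "edcdbcbbdc"
Greedy scan:
  Position 0 ('e'): matches sub[0] = 'e'
  Position 1 ('d'): matches sub[1] = 'd'
  Position 2 ('c'): matches sub[2] = 'c'
  Position 3 ('d'): no match needed
  Position 4 ('b'): matches sub[3] = 'b'
  Position 5 ('c'): no match needed
  Position 6 ('b'): no match needed
  Position 7 ('b'): no match needed
  Position 8 ('d'): no match needed
  Position 9 ('c'): no match needed
All 4 characters matched => is a subsequence

1


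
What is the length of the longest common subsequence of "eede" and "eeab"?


LCS of "eede" and "eeab"
DP table:
           e    e    a    b
      0    0    0    0    0
  e   0    1    1    1    1
  e   0    1    2    2    2
  d   0    1    2    2    2
  e   0    1    2    2    2
LCS length = dp[4][4] = 2

2


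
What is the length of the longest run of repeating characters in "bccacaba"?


Input: "bccacaba"
Scanning for longest run:
  Position 1 ('c'): new char, reset run to 1
  Position 2 ('c'): continues run of 'c', length=2
  Position 3 ('a'): new char, reset run to 1
  Position 4 ('c'): new char, reset run to 1
  Position 5 ('a'): new char, reset run to 1
  Position 6 ('b'): new char, reset run to 1
  Position 7 ('a'): new char, reset run to 1
Longest run: 'c' with length 2

2


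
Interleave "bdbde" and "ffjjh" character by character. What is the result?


Interleaving "bdbde" and "ffjjh":
  Position 0: 'b' from first, 'f' from second => "bf"
  Position 1: 'd' from first, 'f' from second => "df"
  Position 2: 'b' from first, 'j' from second => "bj"
  Position 3: 'd' from first, 'j' from second => "dj"
  Position 4: 'e' from first, 'h' from second => "eh"
Result: bfdfbjdjeh

bfdfbjdjeh


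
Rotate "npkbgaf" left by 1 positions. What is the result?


Input: "npkbgaf", rotate left by 1
First 1 characters: "n"
Remaining characters: "pkbgaf"
Concatenate remaining + first: "pkbgaf" + "n" = "pkbgafn"

pkbgafn


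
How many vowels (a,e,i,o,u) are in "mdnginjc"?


Input: mdnginjc
Checking each character:
  'm' at position 0: consonant
  'd' at position 1: consonant
  'n' at position 2: consonant
  'g' at position 3: consonant
  'i' at position 4: vowel (running total: 1)
  'n' at position 5: consonant
  'j' at position 6: consonant
  'c' at position 7: consonant
Total vowels: 1

1


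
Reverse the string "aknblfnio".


Input: aknblfnio
Reading characters right to left:
  Position 8: 'o'
  Position 7: 'i'
  Position 6: 'n'
  Position 5: 'f'
  Position 4: 'l'
  Position 3: 'b'
  Position 2: 'n'
  Position 1: 'k'
  Position 0: 'a'
Reversed: oinflbnka

oinflbnka


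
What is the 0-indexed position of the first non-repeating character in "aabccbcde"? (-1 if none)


Input: aabccbcde
Character frequencies:
  'a': 2
  'b': 2
  'c': 3
  'd': 1
  'e': 1
Scanning left to right for freq == 1:
  Position 0 ('a'): freq=2, skip
  Position 1 ('a'): freq=2, skip
  Position 2 ('b'): freq=2, skip
  Position 3 ('c'): freq=3, skip
  Position 4 ('c'): freq=3, skip
  Position 5 ('b'): freq=2, skip
  Position 6 ('c'): freq=3, skip
  Position 7 ('d'): unique! => answer = 7

7


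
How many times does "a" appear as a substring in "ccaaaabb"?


Searching for "a" in "ccaaaabb"
Scanning each position:
  Position 0: "c" => no
  Position 1: "c" => no
  Position 2: "a" => MATCH
  Position 3: "a" => MATCH
  Position 4: "a" => MATCH
  Position 5: "a" => MATCH
  Position 6: "b" => no
  Position 7: "b" => no
Total occurrences: 4

4


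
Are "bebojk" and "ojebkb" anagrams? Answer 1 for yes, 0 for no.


Strings: "bebojk", "ojebkb"
Sorted first:  bbejko
Sorted second: bbejko
Sorted forms match => anagrams

1


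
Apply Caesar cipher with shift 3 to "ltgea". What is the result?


Caesar cipher: shift "ltgea" by 3
  'l' (pos 11) + 3 = pos 14 = 'o'
  't' (pos 19) + 3 = pos 22 = 'w'
  'g' (pos 6) + 3 = pos 9 = 'j'
  'e' (pos 4) + 3 = pos 7 = 'h'
  'a' (pos 0) + 3 = pos 3 = 'd'
Result: owjhd

owjhd


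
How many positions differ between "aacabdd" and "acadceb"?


Comparing "aacabdd" and "acadceb" position by position:
  Position 0: 'a' vs 'a' => same
  Position 1: 'a' vs 'c' => DIFFER
  Position 2: 'c' vs 'a' => DIFFER
  Position 3: 'a' vs 'd' => DIFFER
  Position 4: 'b' vs 'c' => DIFFER
  Position 5: 'd' vs 'e' => DIFFER
  Position 6: 'd' vs 'b' => DIFFER
Positions that differ: 6

6


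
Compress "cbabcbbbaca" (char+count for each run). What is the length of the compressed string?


Input: cbabcbbbaca
Runs:
  'c' x 1 => "c1"
  'b' x 1 => "b1"
  'a' x 1 => "a1"
  'b' x 1 => "b1"
  'c' x 1 => "c1"
  'b' x 3 => "b3"
  'a' x 1 => "a1"
  'c' x 1 => "c1"
  'a' x 1 => "a1"
Compressed: "c1b1a1b1c1b3a1c1a1"
Compressed length: 18

18


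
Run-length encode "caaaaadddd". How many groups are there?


Input: caaaaadddd
Scanning for consecutive runs:
  Group 1: 'c' x 1 (positions 0-0)
  Group 2: 'a' x 5 (positions 1-5)
  Group 3: 'd' x 4 (positions 6-9)
Total groups: 3

3


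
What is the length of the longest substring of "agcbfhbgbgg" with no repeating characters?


Input: "agcbfhbgbgg"
Sliding window (track last position of each char):
  Position 0 ('a'): window [0,0] length 1 -- new best
  Position 1 ('g'): window [0,1] length 2 -- new best
  Position 2 ('c'): window [0,2] length 3 -- new best
  Position 3 ('b'): window [0,3] length 4 -- new best
  Position 4 ('f'): window [0,4] length 5 -- new best
  Position 5 ('h'): window [0,5] length 6 -- new best
  Position 6 ('b'): repeat (last at 3), move window start to 4
  Position 6 ('b'): window [4,6] length 3
  Position 7 ('g'): window [4,7] length 4
  Position 8 ('b'): repeat (last at 6), move window start to 7
  Position 8 ('b'): window [7,8] length 2
  Position 9 ('g'): repeat (last at 7), move window start to 8
  Position 9 ('g'): window [8,9] length 2
  Position 10 ('g'): repeat (last at 9), move window start to 10
  Position 10 ('g'): window [10,10] length 1
Longest substring with no repeats: "agcbfh" with length 6

6


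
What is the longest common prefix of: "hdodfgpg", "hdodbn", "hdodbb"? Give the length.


Words: hdodfgpg, hdodbn, hdodbb
  Position 0: all 'h' => match
  Position 1: all 'd' => match
  Position 2: all 'o' => match
  Position 3: all 'd' => match
  Position 4: ('f', 'b', 'b') => mismatch, stop
LCP = "hdod" (length 4)

4


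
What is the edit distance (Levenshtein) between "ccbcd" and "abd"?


Computing edit distance: "ccbcd" -> "abd"
DP table:
           a    b    d
      0    1    2    3
  c   1    1    2    3
  c   2    2    2    3
  b   3    3    2    3
  c   4    4    3    3
  d   5    5    4    3
Edit distance = dp[5][3] = 3

3


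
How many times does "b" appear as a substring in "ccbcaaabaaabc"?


Searching for "b" in "ccbcaaabaaabc"
Scanning each position:
  Position 0: "c" => no
  Position 1: "c" => no
  Position 2: "b" => MATCH
  Position 3: "c" => no
  Position 4: "a" => no
  Position 5: "a" => no
  Position 6: "a" => no
  Position 7: "b" => MATCH
  Position 8: "a" => no
  Position 9: "a" => no
  Position 10: "a" => no
  Position 11: "b" => MATCH
  Position 12: "c" => no
Total occurrences: 3

3


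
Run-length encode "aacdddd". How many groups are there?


Input: aacdddd
Scanning for consecutive runs:
  Group 1: 'a' x 2 (positions 0-1)
  Group 2: 'c' x 1 (positions 2-2)
  Group 3: 'd' x 4 (positions 3-6)
Total groups: 3

3


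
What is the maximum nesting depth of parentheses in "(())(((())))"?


Input: "(())(((())))"
Tracking depth:
  Position 0 '(': depth becomes 1
  Position 1 '(': depth becomes 2
  Position 2 ')': depth becomes 1
  Position 3 ')': depth becomes 0
  Position 4 '(': depth becomes 1
  Position 5 '(': depth becomes 2
  Position 6 '(': depth becomes 3
  Position 7 '(': depth becomes 4
  Position 8 ')': depth becomes 3
  Position 9 ')': depth becomes 2
  Position 10 ')': depth becomes 1
  Position 11 ')': depth becomes 0
Maximum depth reached: 4

4
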